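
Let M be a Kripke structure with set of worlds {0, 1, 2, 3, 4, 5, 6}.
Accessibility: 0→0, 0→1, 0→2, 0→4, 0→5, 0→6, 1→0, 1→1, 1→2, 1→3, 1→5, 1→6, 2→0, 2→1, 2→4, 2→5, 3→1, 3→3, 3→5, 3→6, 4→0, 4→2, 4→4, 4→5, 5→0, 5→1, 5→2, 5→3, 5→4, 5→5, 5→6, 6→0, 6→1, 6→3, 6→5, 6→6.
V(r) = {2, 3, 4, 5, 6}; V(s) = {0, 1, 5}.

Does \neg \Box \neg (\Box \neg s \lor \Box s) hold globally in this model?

Let φ = \neg \Box \neg (\Box \neg s \lor \Box s). Evaluate φ at each world:
  0 (successors {0, 1, 2, 4, 5, 6}): φ is false.
  1 (successors {0, 1, 2, 3, 5, 6}): φ is false.
  2 (successors {0, 1, 4, 5}): φ is false.
  3 (successors {1, 3, 5, 6}): φ is false.
  4 (successors {0, 2, 4, 5}): φ is false.
  5 (successors {0, 1, 2, 3, 4, 5, 6}): φ is false.
  6 (successors {0, 1, 3, 5, 6}): φ is false.
Detail at 0 (counterexample):
  At 0: \Box \neg (\Box \neg s \lor \Box s) is true, so \neg \Box \neg (\Box \neg s \lor \Box s) is false.
    At 0: \Box \neg (\Box \neg s \lor \Box s) requires \neg (\Box \neg s \lor \Box s) at every successor {0, 1, 2, 4, 5, 6}.
      At 0: \neg (\Box \neg s \lor \Box s) is true.
      At 1: \neg (\Box \neg s \lor \Box s) is true.
      At 2: \neg (\Box \neg s \lor \Box s) is true.
      At 4: \neg (\Box \neg s \lor \Box s) is true.
      At 5: \neg (\Box \neg s \lor \Box s) is true.
      At 6: \neg (\Box \neg s \lor \Box s) is true.
    So \Box \neg (\Box \neg s \lor \Box s) is true at 0.

No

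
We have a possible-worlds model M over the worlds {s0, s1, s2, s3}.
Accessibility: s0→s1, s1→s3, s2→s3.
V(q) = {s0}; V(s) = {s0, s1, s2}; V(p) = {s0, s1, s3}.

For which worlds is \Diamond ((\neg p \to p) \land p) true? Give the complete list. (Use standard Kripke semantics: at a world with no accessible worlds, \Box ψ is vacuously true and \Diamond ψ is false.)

Recall that \Diamond ψ holds at a world iff ψ holds at some accessible world.
Let φ = \Diamond ((\neg p \to p) \land p). Evaluate φ at each world:
  s0 (successors {s1}): φ is true.
  s1 (successors {s3}): φ is true.
  s2 (successors {s3}): φ is true.
  s3 (successors ∅): φ is false.
For instance, at s1:
  At s1: \Diamond ((\neg p \to p) \land p) requires (\neg p \to p) \land p at some successor in {s3}.
    (\neg p \to p) \land p holds at s3, so \Diamond ((\neg p \to p) \land p) is true at s1.
Satisfying worlds: {s0, s1, s2}

s0, s1, s2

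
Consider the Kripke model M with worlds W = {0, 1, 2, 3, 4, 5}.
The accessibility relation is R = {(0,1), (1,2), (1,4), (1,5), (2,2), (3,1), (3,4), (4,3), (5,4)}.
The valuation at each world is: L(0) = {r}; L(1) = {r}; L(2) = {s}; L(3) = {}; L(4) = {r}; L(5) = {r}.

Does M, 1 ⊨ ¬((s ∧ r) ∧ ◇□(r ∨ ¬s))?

Yes

At 1: (s ∧ r) ∧ ◇□(r ∨ ¬s) is false, so ¬((s ∧ r) ∧ ◇□(r ∨ ¬s)) is true.
  At 1: s ∧ r is false, ◇□(r ∨ ¬s) is true, so (s ∧ r) ∧ ◇□(r ∨ ¬s) is false.
    At 1: ◇□(r ∨ ¬s) requires □(r ∨ ¬s) at some successor in {2, 4, 5}.
      □(r ∨ ¬s) holds at 4, so ◇□(r ∨ ¬s) is true at 1.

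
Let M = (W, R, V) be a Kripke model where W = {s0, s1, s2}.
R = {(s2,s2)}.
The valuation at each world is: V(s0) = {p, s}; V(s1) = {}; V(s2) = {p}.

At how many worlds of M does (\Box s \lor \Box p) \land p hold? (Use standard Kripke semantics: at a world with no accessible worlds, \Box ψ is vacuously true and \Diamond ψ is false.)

Let φ = (\Box s \lor \Box p) \land p. Evaluate φ at each world:
  s0 (successors ∅): φ is true.
  s1 (successors ∅): φ is false.
  s2 (successors {s2}): φ is true.
For instance, at s2:
  At s2: \Box s \lor \Box p is true, p is true, so (\Box s \lor \Box p) \land p is true.
    At s2: \Box s is false, \Box p is true, so \Box s \lor \Box p is true.
      At s2: \Box s requires s at every successor {s2}.
        s fails at s2, so \Box s is false at s2.
      At s2: \Box p requires p at every successor {s2}.
        At s2: p is true.
      So \Box p is true at s2.
Satisfying worlds: {s0, s2}

2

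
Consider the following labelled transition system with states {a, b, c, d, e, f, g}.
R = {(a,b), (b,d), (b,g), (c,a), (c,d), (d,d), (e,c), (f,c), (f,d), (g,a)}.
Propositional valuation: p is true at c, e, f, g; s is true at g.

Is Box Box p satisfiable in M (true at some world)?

Let φ = Box Box p. Evaluate φ at each world:
  a (successors {b}): φ is false.
  b (successors {d, g}): φ is false.
  c (successors {a, d}): φ is false.
  d (successors {d}): φ is false.
  e (successors {c}): φ is false.
  f (successors {c, d}): φ is false.
  g (successors {a}): φ is false.
For instance, at e:
  At e: Box Box p requires Box p at every successor {c}.
    Box p fails at c, so Box Box p is false at e.
      At c: Box p requires p at every successor {a, d}.
        p fails at a, so Box p is false at c.

No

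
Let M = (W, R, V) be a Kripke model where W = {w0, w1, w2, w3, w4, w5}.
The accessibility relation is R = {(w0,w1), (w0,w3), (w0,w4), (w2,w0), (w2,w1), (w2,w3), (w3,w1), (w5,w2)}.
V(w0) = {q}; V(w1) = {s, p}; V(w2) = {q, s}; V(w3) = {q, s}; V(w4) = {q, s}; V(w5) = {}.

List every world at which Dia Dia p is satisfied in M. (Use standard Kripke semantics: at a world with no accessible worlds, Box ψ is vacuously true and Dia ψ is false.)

Let φ = Dia Dia p. Evaluate φ at each world:
  w0 (successors {w1, w3, w4}): φ is true.
  w1 (successors ∅): φ is false.
  w2 (successors {w0, w1, w3}): φ is true.
  w3 (successors {w1}): φ is false.
  w4 (successors ∅): φ is false.
  w5 (successors {w2}): φ is true.
For instance, at w5:
  At w5: Dia Dia p requires Dia p at some successor in {w2}.
    Dia p holds at w2, so Dia Dia p is true at w5.
      At w2: Dia p requires p at some successor in {w0, w1, w3}.
        p holds at w1, so Dia p is true at w2.
Satisfying worlds: {w0, w2, w5}

w0, w2, w5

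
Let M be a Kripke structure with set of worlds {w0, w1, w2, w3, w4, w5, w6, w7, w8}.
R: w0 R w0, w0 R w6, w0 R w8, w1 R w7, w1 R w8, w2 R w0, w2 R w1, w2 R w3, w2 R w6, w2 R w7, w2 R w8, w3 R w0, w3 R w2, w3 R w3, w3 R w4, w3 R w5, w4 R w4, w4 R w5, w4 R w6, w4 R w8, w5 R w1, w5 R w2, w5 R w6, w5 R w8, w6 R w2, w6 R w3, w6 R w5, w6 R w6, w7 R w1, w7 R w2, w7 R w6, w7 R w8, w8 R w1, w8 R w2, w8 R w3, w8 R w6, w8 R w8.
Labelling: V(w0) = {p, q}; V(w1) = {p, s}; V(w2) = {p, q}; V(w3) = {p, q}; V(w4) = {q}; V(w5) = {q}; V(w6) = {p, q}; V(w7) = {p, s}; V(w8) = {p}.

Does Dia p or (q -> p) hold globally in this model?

Recall that Dia ψ holds at a world iff ψ holds at some accessible world.
Let φ = Dia p or (q -> p). Evaluate φ at each world:
  w0 (successors {w0, w6, w8}): φ is true.
  w1 (successors {w7, w8}): φ is true.
  w2 (successors {w0, w1, w3, w6, w7, w8}): φ is true.
  w3 (successors {w0, w2, w3, w4, w5}): φ is true.
  w4 (successors {w4, w5, w6, w8}): φ is true.
  w5 (successors {w1, w2, w6, w8}): φ is true.
  w6 (successors {w2, w3, w5, w6}): φ is true.
  w7 (successors {w1, w2, w6, w8}): φ is true.
  w8 (successors {w1, w2, w3, w6, w8}): φ is true.
For instance, at w1:
  At w1: Dia p is true, q -> p is true, so Dia p or (q -> p) is true.
    At w1: Dia p requires p at some successor in {w7, w8}.
      p holds at w7, so Dia p is true at w1.

Yes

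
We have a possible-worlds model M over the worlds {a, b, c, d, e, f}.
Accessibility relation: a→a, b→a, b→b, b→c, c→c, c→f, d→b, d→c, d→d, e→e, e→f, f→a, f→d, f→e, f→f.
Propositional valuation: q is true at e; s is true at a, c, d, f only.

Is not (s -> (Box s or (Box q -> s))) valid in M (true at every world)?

Let φ = not (s -> (Box s or (Box q -> s))). Evaluate φ at each world:
  a (successors {a}): φ is false.
  b (successors {a, b, c}): φ is false.
  c (successors {c, f}): φ is false.
  d (successors {b, c, d}): φ is false.
  e (successors {e, f}): φ is false.
  f (successors {a, d, e, f}): φ is false.
Detail at a (counterexample):
  At a: s -> (Box s or (Box q -> s)) is true, so not (s -> (Box s or (Box q -> s))) is false.
    At a: s is true, Box s or (Box q -> s) is true, so s -> (Box s or (Box q -> s)) is true.
      At a: Box s is true, Box q -> s is true, so Box s or (Box q -> s) is true.

No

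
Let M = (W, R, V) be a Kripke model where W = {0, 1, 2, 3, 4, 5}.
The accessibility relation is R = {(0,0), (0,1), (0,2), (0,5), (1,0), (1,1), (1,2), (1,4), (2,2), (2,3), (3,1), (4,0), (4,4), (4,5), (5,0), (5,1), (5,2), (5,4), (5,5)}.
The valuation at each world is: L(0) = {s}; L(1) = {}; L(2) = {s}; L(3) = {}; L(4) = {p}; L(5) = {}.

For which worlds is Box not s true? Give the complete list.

Let φ = Box not s. Evaluate φ at each world:
  0 (successors {0, 1, 2, 5}): φ is false.
  1 (successors {0, 1, 2, 4}): φ is false.
  2 (successors {2, 3}): φ is false.
  3 (successors {1}): φ is true.
  4 (successors {0, 4, 5}): φ is false.
  5 (successors {0, 1, 2, 4, 5}): φ is false.
For instance, at 4:
  At 4: Box not s requires not s at every successor {0, 4, 5}.
    not s fails at 0, so Box not s is false at 4.
Satisfying worlds: {3}

3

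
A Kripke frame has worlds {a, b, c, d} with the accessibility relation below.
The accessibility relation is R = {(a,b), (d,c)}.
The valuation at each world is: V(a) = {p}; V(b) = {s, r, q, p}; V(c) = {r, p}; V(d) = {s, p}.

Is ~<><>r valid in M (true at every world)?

Let φ = ~<><>r. Evaluate φ at each world:
  a (successors {b}): φ is true.
  b (successors ∅): φ is true.
  c (successors ∅): φ is true.
  d (successors {c}): φ is true.
For instance, at a:
  At a: <><>r is false, so ~<><>r is true.
    At a: <><>r requires <>r at some successor in {b}.
      At b: <>r is false.
    So <><>r is false at a.

Yes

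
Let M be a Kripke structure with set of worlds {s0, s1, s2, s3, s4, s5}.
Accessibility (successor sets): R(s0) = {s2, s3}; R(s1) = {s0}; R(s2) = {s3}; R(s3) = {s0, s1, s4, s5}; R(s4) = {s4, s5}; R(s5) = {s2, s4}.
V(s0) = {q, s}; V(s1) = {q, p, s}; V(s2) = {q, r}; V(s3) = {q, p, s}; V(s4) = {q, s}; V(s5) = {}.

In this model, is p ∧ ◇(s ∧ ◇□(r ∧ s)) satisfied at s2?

At s2: p is false, ◇(s ∧ ◇□(r ∧ s)) is false, so p ∧ ◇(s ∧ ◇□(r ∧ s)) is false.
  At s2: ◇(s ∧ ◇□(r ∧ s)) requires s ∧ ◇□(r ∧ s) at some successor in {s3}.
    At s3: s ∧ ◇□(r ∧ s) is false.
  So ◇(s ∧ ◇□(r ∧ s)) is false at s2.

No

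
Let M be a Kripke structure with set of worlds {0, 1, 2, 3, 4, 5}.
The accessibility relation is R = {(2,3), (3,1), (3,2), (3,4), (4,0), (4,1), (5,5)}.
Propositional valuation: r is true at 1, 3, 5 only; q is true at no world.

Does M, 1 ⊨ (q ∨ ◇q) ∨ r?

Yes

At 1: q ∨ ◇q is false, r is true, so (q ∨ ◇q) ∨ r is true.
  At 1: q is false, ◇q is false, so q ∨ ◇q is false.
    At 1: no accessible worlds, so ◇q is false.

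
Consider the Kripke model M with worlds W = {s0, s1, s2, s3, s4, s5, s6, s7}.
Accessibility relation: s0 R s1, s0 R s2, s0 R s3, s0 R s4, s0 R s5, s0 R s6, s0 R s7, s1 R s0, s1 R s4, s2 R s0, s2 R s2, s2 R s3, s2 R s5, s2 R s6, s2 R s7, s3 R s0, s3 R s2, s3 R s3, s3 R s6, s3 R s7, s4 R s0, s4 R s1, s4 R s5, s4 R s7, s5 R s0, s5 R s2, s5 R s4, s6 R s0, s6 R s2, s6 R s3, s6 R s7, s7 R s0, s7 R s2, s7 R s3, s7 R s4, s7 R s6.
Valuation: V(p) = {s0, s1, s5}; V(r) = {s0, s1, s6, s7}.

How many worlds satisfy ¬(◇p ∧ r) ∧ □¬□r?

Let φ = ¬(◇p ∧ r) ∧ □¬□r. Evaluate φ at each world:
  s0 (successors {s1, s2, s3, s4, s5, s6, s7}): φ is false.
  s1 (successors {s0, s4}): φ is false.
  s2 (successors {s0, s2, s3, s5, s6, s7}): φ is true.
  s3 (successors {s0, s2, s3, s6, s7}): φ is true.
  s4 (successors {s0, s1, s5, s7}): φ is true.
  s5 (successors {s0, s2, s4}): φ is true.
  s6 (successors {s0, s2, s3, s7}): φ is false.
  s7 (successors {s0, s2, s3, s4, s6}): φ is false.
For instance, at s5:
  At s5: ¬(◇p ∧ r) is true, □¬□r is true, so ¬(◇p ∧ r) ∧ □¬□r is true.
    At s5: ◇p ∧ r is false, so ¬(◇p ∧ r) is true.
      At s5: ◇p is true, r is false, so ◇p ∧ r is false.
    At s5: □¬□r requires ¬□r at every successor {s0, s2, s4}.
      At s0: ¬□r is true.
      At s2: ¬□r is true.
      At s4: ¬□r is true.
    So □¬□r is true at s5.
Satisfying worlds: {s2, s3, s4, s5}

4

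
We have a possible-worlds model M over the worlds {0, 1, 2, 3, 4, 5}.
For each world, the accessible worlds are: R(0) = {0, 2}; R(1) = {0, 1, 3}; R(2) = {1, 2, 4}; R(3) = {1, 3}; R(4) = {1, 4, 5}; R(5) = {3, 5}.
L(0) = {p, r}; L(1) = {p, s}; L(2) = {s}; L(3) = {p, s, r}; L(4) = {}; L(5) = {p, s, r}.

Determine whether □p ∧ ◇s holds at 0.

Recall that □ψ holds at a world iff ψ holds at every accessible world, and ◇ψ holds iff ψ holds at some accessible world.
At 0: □p is false, ◇s is true, so □p ∧ ◇s is false.
  At 0: □p requires p at every successor {0, 2}.
    p fails at 2, so □p is false at 0.
  At 0: ◇s requires s at some successor in {0, 2}.
    s holds at 2, so ◇s is true at 0.

No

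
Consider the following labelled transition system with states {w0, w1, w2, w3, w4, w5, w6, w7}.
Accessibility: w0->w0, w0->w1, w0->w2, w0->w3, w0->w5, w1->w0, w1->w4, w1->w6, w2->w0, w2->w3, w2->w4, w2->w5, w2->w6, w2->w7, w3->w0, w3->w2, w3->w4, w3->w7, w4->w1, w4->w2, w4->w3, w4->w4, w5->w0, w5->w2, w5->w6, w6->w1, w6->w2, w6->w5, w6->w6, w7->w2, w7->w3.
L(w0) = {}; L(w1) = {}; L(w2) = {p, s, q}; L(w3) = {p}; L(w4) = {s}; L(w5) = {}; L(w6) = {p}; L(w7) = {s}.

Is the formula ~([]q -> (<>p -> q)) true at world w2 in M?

No

Recall that []ψ holds at a world iff ψ holds at every accessible world, and <>ψ holds iff ψ holds at some accessible world.
At w2: []q -> (<>p -> q) is true, so ~([]q -> (<>p -> q)) is false.
  At w2: []q is false, <>p -> q is true, so []q -> (<>p -> q) is true.
    At w2: []q requires q at every successor {w0, w3, w4, w5, w6, w7}.
      q fails at w0, so []q is false at w2.
    At w2: <>p is true, q is true, so <>p -> q is true.
      At w2: <>p requires p at some successor in {w0, w3, w4, w5, w6, w7}.
        p holds at w3, so <>p is true at w2.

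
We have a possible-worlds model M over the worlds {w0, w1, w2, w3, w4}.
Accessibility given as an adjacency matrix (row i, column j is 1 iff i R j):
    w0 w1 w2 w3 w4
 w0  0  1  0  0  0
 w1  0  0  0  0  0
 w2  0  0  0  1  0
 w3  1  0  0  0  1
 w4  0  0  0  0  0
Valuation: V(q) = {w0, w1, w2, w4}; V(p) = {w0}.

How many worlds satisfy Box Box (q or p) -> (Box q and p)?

1

Let φ = Box Box (q or p) -> (Box q and p). Evaluate φ at each world:
  w0 (successors {w1}): φ is true.
  w1 (successors ∅): φ is false.
  w2 (successors {w3}): φ is false.
  w3 (successors {w0, w4}): φ is false.
  w4 (successors ∅): φ is false.
For instance, at w3:
  At w3: Box Box (q or p) is true, Box q and p is false, so Box Box (q or p) -> (Box q and p) is false.
    At w3: Box Box (q or p) requires Box (q or p) at every successor {w0, w4}.
      At w0: Box (q or p) is true.
      At w4: Box (q or p) is true.
    So Box Box (q or p) is true at w3.
    At w3: Box q is true, p is false, so Box q and p is false.
      At w3: Box q requires q at every successor {w0, w4}.
        At w0: q is true.
        At w4: q is true.
      So Box q is true at w3.
Satisfying worlds: {w0}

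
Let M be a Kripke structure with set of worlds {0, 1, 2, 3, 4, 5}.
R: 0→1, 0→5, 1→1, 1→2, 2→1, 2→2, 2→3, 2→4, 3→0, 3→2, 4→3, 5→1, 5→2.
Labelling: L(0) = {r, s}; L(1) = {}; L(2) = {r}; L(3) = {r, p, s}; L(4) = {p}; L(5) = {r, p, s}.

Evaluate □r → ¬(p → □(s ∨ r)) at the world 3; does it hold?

At 3: □r is true, ¬(p → □(s ∨ r)) is false, so □r → ¬(p → □(s ∨ r)) is false.
  At 3: □r requires r at every successor {0, 2}.
    At 0: r is true.
    At 2: r is true.
  So □r is true at 3.
  At 3: p → □(s ∨ r) is true, so ¬(p → □(s ∨ r)) is false.
    At 3: p is true, □(s ∨ r) is true, so p → □(s ∨ r) is true.
      At 3: □(s ∨ r) requires s ∨ r at every successor {0, 2}.
        At 0: s ∨ r is true.
        At 2: s ∨ r is true.
      So □(s ∨ r) is true at 3.

No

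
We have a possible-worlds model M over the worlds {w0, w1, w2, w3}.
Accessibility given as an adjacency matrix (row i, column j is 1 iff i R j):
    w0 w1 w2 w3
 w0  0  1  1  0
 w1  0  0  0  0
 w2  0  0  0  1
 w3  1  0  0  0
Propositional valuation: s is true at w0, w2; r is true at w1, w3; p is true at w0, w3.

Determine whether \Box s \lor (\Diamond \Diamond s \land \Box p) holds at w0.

At w0: \Box s is false, \Diamond \Diamond s \land \Box p is false, so \Box s \lor (\Diamond \Diamond s \land \Box p) is false.
  At w0: \Box s requires s at every successor {w1, w2}.
    s fails at w1, so \Box s is false at w0.
  At w0: \Diamond \Diamond s is false, \Box p is false, so \Diamond \Diamond s \land \Box p is false.
    At w0: \Diamond \Diamond s requires \Diamond s at some successor in {w1, w2}.
      At w1: \Diamond s is false.
      At w2: \Diamond s is false.
    So \Diamond \Diamond s is false at w0.
    At w0: \Box p requires p at every successor {w1, w2}.
      p fails at w1, so \Box p is false at w0.

No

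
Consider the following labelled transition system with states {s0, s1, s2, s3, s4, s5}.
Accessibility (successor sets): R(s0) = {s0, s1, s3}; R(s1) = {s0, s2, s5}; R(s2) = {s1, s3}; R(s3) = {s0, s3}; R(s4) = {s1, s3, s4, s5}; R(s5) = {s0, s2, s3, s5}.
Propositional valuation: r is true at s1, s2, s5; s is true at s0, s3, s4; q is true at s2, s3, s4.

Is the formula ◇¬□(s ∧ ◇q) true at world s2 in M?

Yes

At s2: ◇¬□(s ∧ ◇q) requires ¬□(s ∧ ◇q) at some successor in {s1, s3}.
  ¬□(s ∧ ◇q) holds at s1, so ◇¬□(s ∧ ◇q) is true at s2.
    At s1: □(s ∧ ◇q) is false, so ¬□(s ∧ ◇q) is true.
      At s1: □(s ∧ ◇q) requires s ∧ ◇q at every successor {s0, s2, s5}.
        s ∧ ◇q fails at s2, so □(s ∧ ◇q) is false at s1.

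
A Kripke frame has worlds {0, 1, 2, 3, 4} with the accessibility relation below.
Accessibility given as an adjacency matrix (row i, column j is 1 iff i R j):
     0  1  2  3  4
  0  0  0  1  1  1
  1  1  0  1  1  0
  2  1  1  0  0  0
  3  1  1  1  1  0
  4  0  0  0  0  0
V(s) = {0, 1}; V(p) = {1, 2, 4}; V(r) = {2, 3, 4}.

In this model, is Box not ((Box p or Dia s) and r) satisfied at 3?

No

At 3: Box not ((Box p or Dia s) and r) requires not ((Box p or Dia s) and r) at every successor {0, 1, 2, 3}.
  not ((Box p or Dia s) and r) fails at 2, so Box not ((Box p or Dia s) and r) is false at 3.
    At 2: (Box p or Dia s) and r is true, so not ((Box p or Dia s) and r) is false.
      At 2: Box p or Dia s is true, r is true, so (Box p or Dia s) and r is true.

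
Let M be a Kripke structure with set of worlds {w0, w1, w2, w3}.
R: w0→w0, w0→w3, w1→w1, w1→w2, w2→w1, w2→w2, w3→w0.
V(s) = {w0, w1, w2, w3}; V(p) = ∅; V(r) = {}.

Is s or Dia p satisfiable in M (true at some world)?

Let φ = s or Dia p. Evaluate φ at each world:
  w0 (successors {w0, w3}): φ is true.
  w1 (successors {w1, w2}): φ is true.
  w2 (successors {w1, w2}): φ is true.
  w3 (successors {w0}): φ is true.
Detail at w0 (witness):
  At w0: s is true, Dia p is false, so s or Dia p is true.
    At w0: Dia p requires p at some successor in {w0, w3}.
      At w0: p is false.
      At w3: p is false.
    So Dia p is false at w0.

Yes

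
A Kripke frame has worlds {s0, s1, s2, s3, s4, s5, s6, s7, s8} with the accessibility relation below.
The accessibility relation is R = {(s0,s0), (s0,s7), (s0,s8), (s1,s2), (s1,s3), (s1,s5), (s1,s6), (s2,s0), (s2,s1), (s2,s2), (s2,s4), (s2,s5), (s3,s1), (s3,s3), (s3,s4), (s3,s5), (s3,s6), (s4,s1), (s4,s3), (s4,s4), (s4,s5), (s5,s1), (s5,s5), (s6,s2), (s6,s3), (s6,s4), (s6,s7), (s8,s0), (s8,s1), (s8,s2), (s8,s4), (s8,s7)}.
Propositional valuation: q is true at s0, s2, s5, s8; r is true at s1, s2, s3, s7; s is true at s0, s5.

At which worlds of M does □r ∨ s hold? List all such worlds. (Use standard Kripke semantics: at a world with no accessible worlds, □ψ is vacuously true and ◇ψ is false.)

Let φ = □r ∨ s. Evaluate φ at each world:
  s0 (successors {s0, s7, s8}): φ is true.
  s1 (successors {s2, s3, s5, s6}): φ is false.
  s2 (successors {s0, s1, s2, s4, s5}): φ is false.
  s3 (successors {s1, s3, s4, s5, s6}): φ is false.
  s4 (successors {s1, s3, s4, s5}): φ is false.
  s5 (successors {s1, s5}): φ is true.
  s6 (successors {s2, s3, s4, s7}): φ is false.
  s7 (successors ∅): φ is true.
  s8 (successors {s0, s1, s2, s4, s7}): φ is false.
For instance, at s0:
  At s0: □r is false, s is true, so □r ∨ s is true.
    At s0: □r requires r at every successor {s0, s7, s8}.
      r fails at s0, so □r is false at s0.
Satisfying worlds: {s0, s5, s7}

s0, s5, s7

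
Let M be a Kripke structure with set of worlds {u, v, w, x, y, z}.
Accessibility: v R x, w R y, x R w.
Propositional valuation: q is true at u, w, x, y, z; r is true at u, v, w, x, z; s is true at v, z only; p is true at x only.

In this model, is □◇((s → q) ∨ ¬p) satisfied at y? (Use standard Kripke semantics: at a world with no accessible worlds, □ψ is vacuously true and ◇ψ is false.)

At y: no accessible worlds, so □◇((s → q) ∨ ¬p) holds vacuously.

Yes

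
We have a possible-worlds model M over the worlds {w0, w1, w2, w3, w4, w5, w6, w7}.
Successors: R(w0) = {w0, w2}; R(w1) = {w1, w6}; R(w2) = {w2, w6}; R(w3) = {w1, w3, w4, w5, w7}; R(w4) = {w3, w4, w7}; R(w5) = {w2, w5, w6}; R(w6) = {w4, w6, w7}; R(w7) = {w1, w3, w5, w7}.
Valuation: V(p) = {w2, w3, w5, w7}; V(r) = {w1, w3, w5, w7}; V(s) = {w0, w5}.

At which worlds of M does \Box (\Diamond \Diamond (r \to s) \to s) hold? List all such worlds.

Let φ = \Box (\Diamond \Diamond (r \to s) \to s). Evaluate φ at each world:
  w0 (successors {w0, w2}): φ is false.
  w1 (successors {w1, w6}): φ is false.
  w2 (successors {w2, w6}): φ is false.
  w3 (successors {w1, w3, w4, w5, w7}): φ is false.
  w4 (successors {w3, w4, w7}): φ is false.
  w5 (successors {w2, w5, w6}): φ is false.
  w6 (successors {w4, w6, w7}): φ is false.
  w7 (successors {w1, w3, w5, w7}): φ is false.
For instance, at w0:
  At w0: \Box (\Diamond \Diamond (r \to s) \to s) requires \Diamond \Diamond (r \to s) \to s at every successor {w0, w2}.
    \Diamond \Diamond (r \to s) \to s fails at w2, so \Box (\Diamond \Diamond (r \to s) \to s) is false at w0.
      At w2: \Diamond \Diamond (r \to s) is true, s is false, so \Diamond \Diamond (r \to s) \to s is false.
Satisfying worlds: none.

none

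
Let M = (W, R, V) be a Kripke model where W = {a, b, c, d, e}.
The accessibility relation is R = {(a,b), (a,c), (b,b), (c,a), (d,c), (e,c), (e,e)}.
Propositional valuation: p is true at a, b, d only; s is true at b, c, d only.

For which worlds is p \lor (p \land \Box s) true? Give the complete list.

a, b, d

Let φ = p \lor (p \land \Box s). Evaluate φ at each world:
  a (successors {b, c}): φ is true.
  b (successors {b}): φ is true.
  c (successors {a}): φ is false.
  d (successors {c}): φ is true.
  e (successors {c, e}): φ is false.
For instance, at c:
  At c: p is false, p \land \Box s is false, so p \lor (p \land \Box s) is false.
    At c: p is false, \Box s is false, so p \land \Box s is false.
      At c: \Box s requires s at every successor {a}.
        s fails at a, so \Box s is false at c.
Satisfying worlds: {a, b, d}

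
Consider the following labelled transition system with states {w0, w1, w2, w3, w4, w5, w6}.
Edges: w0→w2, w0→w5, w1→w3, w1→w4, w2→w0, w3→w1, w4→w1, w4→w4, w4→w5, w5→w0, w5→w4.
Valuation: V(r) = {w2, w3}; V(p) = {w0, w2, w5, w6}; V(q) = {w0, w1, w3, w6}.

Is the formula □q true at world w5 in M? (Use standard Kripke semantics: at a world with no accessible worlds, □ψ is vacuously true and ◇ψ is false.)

At w5: □q requires q at every successor {w0, w4}.
  q fails at w4, so □q is false at w5.

No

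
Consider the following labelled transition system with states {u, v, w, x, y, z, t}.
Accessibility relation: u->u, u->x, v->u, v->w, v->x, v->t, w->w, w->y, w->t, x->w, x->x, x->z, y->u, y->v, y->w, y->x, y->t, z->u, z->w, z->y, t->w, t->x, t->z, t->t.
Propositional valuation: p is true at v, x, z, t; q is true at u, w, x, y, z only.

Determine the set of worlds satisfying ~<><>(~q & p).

Let φ = ~<><>(~q & p). Evaluate φ at each world:
  u (successors {u, x}): φ is true.
  v (successors {u, w, x, t}): φ is false.
  w (successors {w, y, t}): φ is false.
  x (successors {w, x, z}): φ is false.
  y (successors {u, v, w, x, t}): φ is false.
  z (successors {u, w, y}): φ is false.
  t (successors {w, x, z, t}): φ is false.
For instance, at w:
  At w: <><>(~q & p) is true, so ~<><>(~q & p) is false.
    At w: <><>(~q & p) requires <>(~q & p) at some successor in {w, y, t}.
      <>(~q & p) holds at w, so <><>(~q & p) is true at w.
Satisfying worlds: {u}

u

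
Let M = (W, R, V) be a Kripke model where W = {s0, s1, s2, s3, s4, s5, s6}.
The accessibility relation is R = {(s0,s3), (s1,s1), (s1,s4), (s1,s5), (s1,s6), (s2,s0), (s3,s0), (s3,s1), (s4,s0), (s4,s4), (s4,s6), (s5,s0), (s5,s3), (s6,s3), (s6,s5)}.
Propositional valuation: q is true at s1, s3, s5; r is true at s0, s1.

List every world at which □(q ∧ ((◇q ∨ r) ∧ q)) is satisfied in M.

s0, s6

Let φ = □(q ∧ ((◇q ∨ r) ∧ q)). Evaluate φ at each world:
  s0 (successors {s3}): φ is true.
  s1 (successors {s1, s4, s5, s6}): φ is false.
  s2 (successors {s0}): φ is false.
  s3 (successors {s0, s1}): φ is false.
  s4 (successors {s0, s4, s6}): φ is false.
  s5 (successors {s0, s3}): φ is false.
  s6 (successors {s3, s5}): φ is true.
For instance, at s6:
  At s6: □(q ∧ ((◇q ∨ r) ∧ q)) requires q ∧ ((◇q ∨ r) ∧ q) at every successor {s3, s5}.
      At s3: q is true, (◇q ∨ r) ∧ q is true, so q ∧ ((◇q ∨ r) ∧ q) is true.
      At s5: q is true, (◇q ∨ r) ∧ q is true, so q ∧ ((◇q ∨ r) ∧ q) is true.
  So □(q ∧ ((◇q ∨ r) ∧ q)) is true at s6.
Satisfying worlds: {s0, s6}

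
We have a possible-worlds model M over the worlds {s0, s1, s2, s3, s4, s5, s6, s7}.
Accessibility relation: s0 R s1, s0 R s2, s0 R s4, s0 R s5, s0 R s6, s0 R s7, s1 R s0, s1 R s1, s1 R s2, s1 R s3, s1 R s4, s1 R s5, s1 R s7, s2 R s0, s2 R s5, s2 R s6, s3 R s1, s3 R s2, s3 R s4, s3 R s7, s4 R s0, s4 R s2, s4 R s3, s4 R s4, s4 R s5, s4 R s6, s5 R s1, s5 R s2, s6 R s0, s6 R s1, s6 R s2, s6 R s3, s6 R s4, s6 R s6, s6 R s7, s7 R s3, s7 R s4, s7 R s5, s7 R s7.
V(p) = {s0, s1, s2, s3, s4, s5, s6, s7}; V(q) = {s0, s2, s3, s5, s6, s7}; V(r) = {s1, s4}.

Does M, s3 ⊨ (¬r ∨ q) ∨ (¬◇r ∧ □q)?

Yes

At s3: ¬r ∨ q is true, ¬◇r ∧ □q is false, so (¬r ∨ q) ∨ (¬◇r ∧ □q) is true.
  At s3: ¬◇r is false, □q is false, so ¬◇r ∧ □q is false.
    At s3: ◇r is true, so ¬◇r is false.
      At s3: ◇r requires r at some successor in {s1, s2, s4, s7}.
        r holds at s1, so ◇r is true at s3.
    At s3: □q requires q at every successor {s1, s2, s4, s7}.
      q fails at s1, so □q is false at s3.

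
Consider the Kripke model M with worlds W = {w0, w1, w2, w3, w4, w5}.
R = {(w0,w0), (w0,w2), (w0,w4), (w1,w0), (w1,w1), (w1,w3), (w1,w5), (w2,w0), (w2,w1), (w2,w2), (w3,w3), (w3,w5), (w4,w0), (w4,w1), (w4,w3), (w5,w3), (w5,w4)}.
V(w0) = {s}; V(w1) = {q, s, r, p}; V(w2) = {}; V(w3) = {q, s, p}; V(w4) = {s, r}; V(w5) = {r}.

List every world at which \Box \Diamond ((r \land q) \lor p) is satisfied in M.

Let φ = \Box \Diamond ((r \land q) \lor p). Evaluate φ at each world:
  w0 (successors {w0, w2, w4}): φ is false.
  w1 (successors {w0, w1, w3, w5}): φ is false.
  w2 (successors {w0, w1, w2}): φ is false.
  w3 (successors {w3, w5}): φ is true.
  w4 (successors {w0, w1, w3}): φ is false.
  w5 (successors {w3, w4}): φ is true.
For instance, at w4:
  At w4: \Box \Diamond ((r \land q) \lor p) requires \Diamond ((r \land q) \lor p) at every successor {w0, w1, w3}.
    \Diamond ((r \land q) \lor p) fails at w0, so \Box \Diamond ((r \land q) \lor p) is false at w4.
      At w0: \Diamond ((r \land q) \lor p) requires (r \land q) \lor p at some successor in {w0, w2, w4}.
        At w0: (r \land q) \lor p is false.
        At w2: (r \land q) \lor p is false.
        At w4: (r \land q) \lor p is false.
      So \Diamond ((r \land q) \lor p) is false at w0.
Satisfying worlds: {w3, w5}

w3, w5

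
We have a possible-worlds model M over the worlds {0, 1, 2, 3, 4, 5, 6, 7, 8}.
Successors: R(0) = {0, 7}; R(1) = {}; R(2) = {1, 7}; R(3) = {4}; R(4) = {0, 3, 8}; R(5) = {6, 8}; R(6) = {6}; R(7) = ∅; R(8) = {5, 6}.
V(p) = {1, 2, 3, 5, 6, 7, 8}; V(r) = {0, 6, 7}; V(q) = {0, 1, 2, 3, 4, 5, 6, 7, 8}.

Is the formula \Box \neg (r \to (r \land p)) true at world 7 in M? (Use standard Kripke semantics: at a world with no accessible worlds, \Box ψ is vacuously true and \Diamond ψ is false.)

Recall that \Box ψ holds at a world iff ψ holds at every accessible world, and \Diamond ψ holds iff ψ holds at some accessible world.
At 7: no accessible worlds, so \Box \neg (r \to (r \land p)) holds vacuously.

Yes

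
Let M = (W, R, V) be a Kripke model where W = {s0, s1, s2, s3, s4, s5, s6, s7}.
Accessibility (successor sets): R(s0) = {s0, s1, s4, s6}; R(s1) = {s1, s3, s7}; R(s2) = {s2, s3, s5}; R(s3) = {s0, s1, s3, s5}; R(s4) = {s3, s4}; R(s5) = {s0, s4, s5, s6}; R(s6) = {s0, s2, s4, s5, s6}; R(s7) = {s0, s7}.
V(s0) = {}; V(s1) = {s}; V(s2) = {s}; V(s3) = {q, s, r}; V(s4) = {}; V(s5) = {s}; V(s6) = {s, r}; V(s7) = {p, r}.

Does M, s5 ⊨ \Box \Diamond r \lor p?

Yes

Recall that \Box ψ holds at a world iff ψ holds at every accessible world, and \Diamond ψ holds iff ψ holds at some accessible world.
At s5: \Box \Diamond r is true, p is false, so \Box \Diamond r \lor p is true.
  At s5: \Box \Diamond r requires \Diamond r at every successor {s0, s4, s5, s6}.
    At s0: \Diamond r is true.
    At s4: \Diamond r is true.
    At s5: \Diamond r is true.
    At s6: \Diamond r is true.
  So \Box \Diamond r is true at s5.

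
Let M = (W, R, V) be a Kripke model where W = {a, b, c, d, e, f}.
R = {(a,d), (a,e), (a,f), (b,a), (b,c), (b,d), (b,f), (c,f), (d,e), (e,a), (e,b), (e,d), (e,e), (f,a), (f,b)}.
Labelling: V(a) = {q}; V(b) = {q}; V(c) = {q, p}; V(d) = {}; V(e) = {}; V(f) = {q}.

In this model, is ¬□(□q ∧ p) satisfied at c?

Yes

Recall that □ψ holds at a world iff ψ holds at every accessible world, and ◇ψ holds iff ψ holds at some accessible world.
At c: □(□q ∧ p) is false, so ¬□(□q ∧ p) is true.
  At c: □(□q ∧ p) requires □q ∧ p at every successor {f}.
    □q ∧ p fails at f, so □(□q ∧ p) is false at c.
      At f: □q is true, p is false, so □q ∧ p is false.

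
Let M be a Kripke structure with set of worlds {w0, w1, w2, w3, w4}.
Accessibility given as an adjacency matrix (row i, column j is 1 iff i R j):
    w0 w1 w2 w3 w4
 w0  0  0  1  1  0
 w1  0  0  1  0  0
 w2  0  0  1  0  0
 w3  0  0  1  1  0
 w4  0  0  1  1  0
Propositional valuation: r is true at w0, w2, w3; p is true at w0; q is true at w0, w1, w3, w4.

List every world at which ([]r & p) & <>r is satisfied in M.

w0

Let φ = ([]r & p) & <>r. Evaluate φ at each world:
  w0 (successors {w2, w3}): φ is true.
  w1 (successors {w2}): φ is false.
  w2 (successors {w2}): φ is false.
  w3 (successors {w2, w3}): φ is false.
  w4 (successors {w2, w3}): φ is false.
For instance, at w4:
  At w4: []r & p is false, <>r is true, so ([]r & p) & <>r is false.
    At w4: []r is true, p is false, so []r & p is false.
      At w4: []r requires r at every successor {w2, w3}.
        At w2: r is true.
        At w3: r is true.
      So []r is true at w4.
    At w4: <>r requires r at some successor in {w2, w3}.
      r holds at w2, so <>r is true at w4.
Satisfying worlds: {w0}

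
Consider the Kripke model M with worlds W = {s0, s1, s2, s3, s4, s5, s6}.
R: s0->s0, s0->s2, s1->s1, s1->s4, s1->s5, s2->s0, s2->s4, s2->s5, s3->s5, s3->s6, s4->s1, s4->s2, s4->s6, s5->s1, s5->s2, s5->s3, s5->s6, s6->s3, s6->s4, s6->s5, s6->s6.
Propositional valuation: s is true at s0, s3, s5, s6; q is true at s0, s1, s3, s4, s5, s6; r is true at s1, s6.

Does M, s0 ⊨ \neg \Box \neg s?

Recall that \Box ψ holds at a world iff ψ holds at every accessible world, and \Diamond ψ holds iff ψ holds at some accessible world.
At s0: \Box \neg s is false, so \neg \Box \neg s is true.
  At s0: \Box \neg s requires \neg s at every successor {s0, s2}.
    \neg s fails at s0, so \Box \neg s is false at s0.

Yes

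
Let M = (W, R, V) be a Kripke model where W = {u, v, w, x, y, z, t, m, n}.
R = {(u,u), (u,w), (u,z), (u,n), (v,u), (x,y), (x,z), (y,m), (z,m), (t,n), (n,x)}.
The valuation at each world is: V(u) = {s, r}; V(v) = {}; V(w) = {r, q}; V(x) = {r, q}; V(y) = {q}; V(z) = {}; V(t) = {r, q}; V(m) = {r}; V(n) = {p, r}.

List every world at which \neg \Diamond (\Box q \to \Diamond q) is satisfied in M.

Let φ = \neg \Diamond (\Box q \to \Diamond q). Evaluate φ at each world:
  u (successors {u, w, z, n}): φ is false.
  v (successors {u}): φ is false.
  w (successors ∅): φ is true.
  x (successors {y, z}): φ is false.
  y (successors {m}): φ is true.
  z (successors {m}): φ is true.
  t (successors {n}): φ is false.
  m (successors ∅): φ is true.
  n (successors {x}): φ is false.
For instance, at t:
  At t: \Diamond (\Box q \to \Diamond q) is true, so \neg \Diamond (\Box q \to \Diamond q) is false.
    At t: \Diamond (\Box q \to \Diamond q) requires \Box q \to \Diamond q at some successor in {n}.
      \Box q \to \Diamond q holds at n, so \Diamond (\Box q \to \Diamond q) is true at t.
Satisfying worlds: {w, y, z, m}

w, y, z, m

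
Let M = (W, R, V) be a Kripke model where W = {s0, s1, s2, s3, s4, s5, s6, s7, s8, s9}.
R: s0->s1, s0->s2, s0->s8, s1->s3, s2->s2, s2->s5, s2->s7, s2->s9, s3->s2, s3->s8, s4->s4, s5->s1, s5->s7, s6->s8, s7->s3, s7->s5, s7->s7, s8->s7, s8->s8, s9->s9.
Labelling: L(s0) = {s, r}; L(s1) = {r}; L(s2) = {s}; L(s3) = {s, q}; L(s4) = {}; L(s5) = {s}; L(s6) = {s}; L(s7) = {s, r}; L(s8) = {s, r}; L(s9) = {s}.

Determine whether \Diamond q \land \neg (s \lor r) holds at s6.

At s6: \Diamond q is false, \neg (s \lor r) is false, so \Diamond q \land \neg (s \lor r) is false.
  At s6: \Diamond q requires q at some successor in {s8}.
    At s8: q is false.
  So \Diamond q is false at s6.

No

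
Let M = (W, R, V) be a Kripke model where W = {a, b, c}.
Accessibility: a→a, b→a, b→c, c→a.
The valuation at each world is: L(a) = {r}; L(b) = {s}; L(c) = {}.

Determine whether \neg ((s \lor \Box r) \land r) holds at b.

Yes

At b: (s \lor \Box r) \land r is false, so \neg ((s \lor \Box r) \land r) is true.
  At b: s \lor \Box r is true, r is false, so (s \lor \Box r) \land r is false.
    At b: s is true, \Box r is false, so s \lor \Box r is true.
      At b: \Box r requires r at every successor {a, c}.
        r fails at c, so \Box r is false at b.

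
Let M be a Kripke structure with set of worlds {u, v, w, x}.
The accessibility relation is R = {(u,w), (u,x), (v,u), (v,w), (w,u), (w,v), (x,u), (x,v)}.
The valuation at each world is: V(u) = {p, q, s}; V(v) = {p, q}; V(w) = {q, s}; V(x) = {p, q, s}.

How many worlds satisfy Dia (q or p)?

Let φ = Dia (q or p). Evaluate φ at each world:
  u (successors {w, x}): φ is true.
  v (successors {u, w}): φ is true.
  w (successors {u, v}): φ is true.
  x (successors {u, v}): φ is true.
For instance, at w:
  At w: Dia (q or p) requires q or p at some successor in {u, v}.
    q or p holds at u, so Dia (q or p) is true at w.
Satisfying worlds: {u, v, w, x}

4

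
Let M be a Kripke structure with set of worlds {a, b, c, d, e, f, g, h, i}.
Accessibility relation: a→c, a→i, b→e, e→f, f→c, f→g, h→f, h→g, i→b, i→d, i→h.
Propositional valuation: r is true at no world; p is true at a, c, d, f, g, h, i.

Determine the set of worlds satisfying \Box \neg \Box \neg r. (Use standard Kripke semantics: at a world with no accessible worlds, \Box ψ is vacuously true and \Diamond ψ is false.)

c, d, g

Recall that \Box ψ holds at a world iff ψ holds at every accessible world, and \Diamond ψ holds iff ψ holds at some accessible world.
Let φ = \Box \neg \Box \neg r. Evaluate φ at each world:
  a (successors {c, i}): φ is false.
  b (successors {e}): φ is false.
  c (successors ∅): φ is true.
  d (successors ∅): φ is true.
  e (successors {f}): φ is false.
  f (successors {c, g}): φ is false.
  g (successors ∅): φ is true.
  h (successors {f, g}): φ is false.
  i (successors {b, d, h}): φ is false.
For instance, at a:
  At a: \Box \neg \Box \neg r requires \neg \Box \neg r at every successor {c, i}.
    \neg \Box \neg r fails at c, so \Box \neg \Box \neg r is false at a.
      At c: \Box \neg r is true, so \neg \Box \neg r is false.
Satisfying worlds: {c, d, g}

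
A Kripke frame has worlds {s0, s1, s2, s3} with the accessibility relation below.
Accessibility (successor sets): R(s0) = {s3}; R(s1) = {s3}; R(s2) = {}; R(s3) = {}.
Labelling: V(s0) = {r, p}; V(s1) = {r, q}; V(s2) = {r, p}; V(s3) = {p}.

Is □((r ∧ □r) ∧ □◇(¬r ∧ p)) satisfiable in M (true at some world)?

Recall that □ψ holds at a world iff ψ holds at every accessible world, and ◇ψ holds iff ψ holds at some accessible world.
Let φ = □((r ∧ □r) ∧ □◇(¬r ∧ p)). Evaluate φ at each world:
  s0 (successors {s3}): φ is false.
  s1 (successors {s3}): φ is false.
  s2 (successors ∅): φ is true.
  s3 (successors ∅): φ is true.
Detail at s2 (witness):
  At s2: no accessible worlds, so □((r ∧ □r) ∧ □◇(¬r ∧ p)) holds vacuously.

Yes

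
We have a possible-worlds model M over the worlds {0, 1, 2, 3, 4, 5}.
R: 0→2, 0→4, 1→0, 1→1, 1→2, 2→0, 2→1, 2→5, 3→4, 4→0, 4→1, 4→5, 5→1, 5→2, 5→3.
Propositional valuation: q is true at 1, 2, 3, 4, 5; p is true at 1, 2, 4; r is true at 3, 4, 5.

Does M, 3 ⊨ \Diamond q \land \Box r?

At 3: \Diamond q is true, \Box r is true, so \Diamond q \land \Box r is true.
  At 3: \Diamond q requires q at some successor in {4}.
    q holds at 4, so \Diamond q is true at 3.
  At 3: \Box r requires r at every successor {4}.
    At 4: r is true.
  So \Box r is true at 3.

Yes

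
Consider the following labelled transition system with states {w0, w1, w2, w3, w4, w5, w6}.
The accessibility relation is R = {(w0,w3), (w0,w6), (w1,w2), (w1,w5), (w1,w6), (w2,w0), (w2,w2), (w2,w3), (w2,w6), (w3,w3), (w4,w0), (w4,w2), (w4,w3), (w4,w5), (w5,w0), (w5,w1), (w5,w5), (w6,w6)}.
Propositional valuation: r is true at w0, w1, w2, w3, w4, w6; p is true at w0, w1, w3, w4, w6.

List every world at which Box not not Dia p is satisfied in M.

Let φ = Box not not Dia p. Evaluate φ at each world:
  w0 (successors {w3, w6}): φ is true.
  w1 (successors {w2, w5, w6}): φ is true.
  w2 (successors {w0, w2, w3, w6}): φ is true.
  w3 (successors {w3}): φ is true.
  w4 (successors {w0, w2, w3, w5}): φ is true.
  w5 (successors {w0, w1, w5}): φ is true.
  w6 (successors {w6}): φ is true.
For instance, at w0:
  At w0: Box not not Dia p requires not not Dia p at every successor {w3, w6}.
      At w3: not Dia p is false, so not not Dia p is true.
      At w6: not Dia p is false, so not not Dia p is true.
  So Box not not Dia p is true at w0.
Satisfying worlds: {w0, w1, w2, w3, w4, w5, w6}

w0, w1, w2, w3, w4, w5, w6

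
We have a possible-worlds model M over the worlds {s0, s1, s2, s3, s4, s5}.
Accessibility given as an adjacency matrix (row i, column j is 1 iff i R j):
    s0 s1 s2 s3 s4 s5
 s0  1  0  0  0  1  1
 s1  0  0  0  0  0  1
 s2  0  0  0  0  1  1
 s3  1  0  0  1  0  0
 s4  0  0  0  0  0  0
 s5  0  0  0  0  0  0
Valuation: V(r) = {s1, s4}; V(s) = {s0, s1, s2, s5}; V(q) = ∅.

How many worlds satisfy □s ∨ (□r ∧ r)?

Let φ = □s ∨ (□r ∧ r). Evaluate φ at each world:
  s0 (successors {s0, s4, s5}): φ is false.
  s1 (successors {s5}): φ is true.
  s2 (successors {s4, s5}): φ is false.
  s3 (successors {s0, s3}): φ is false.
  s4 (successors ∅): φ is true.
  s5 (successors ∅): φ is true.
For instance, at s1:
  At s1: □s is true, □r ∧ r is false, so □s ∨ (□r ∧ r) is true.
    At s1: □s requires s at every successor {s5}.
      At s5: s is true.
    So □s is true at s1.
    At s1: □r is false, r is true, so □r ∧ r is false.
      At s1: □r requires r at every successor {s5}.
        r fails at s5, so □r is false at s1.
Satisfying worlds: {s1, s4, s5}

3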